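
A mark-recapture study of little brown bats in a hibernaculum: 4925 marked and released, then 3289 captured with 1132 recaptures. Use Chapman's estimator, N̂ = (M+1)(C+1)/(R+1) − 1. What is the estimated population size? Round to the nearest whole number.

N ≈ 14,303

N̂ = (4925+1)(3289+1)/(1132+1) − 1 = 4926·3290/1133 − 1
= 16206540/1133 − 1 ≈ 14304.1 − 1 ≈ 14303.1 → 14303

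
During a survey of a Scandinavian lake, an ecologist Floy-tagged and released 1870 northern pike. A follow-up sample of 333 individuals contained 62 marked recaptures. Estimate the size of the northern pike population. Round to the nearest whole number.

Lincoln-Petersen assumes M/N = R/C, so N = M·C / R.
N = (1870 × 333) / 62 = 622710 / 62 ≈ 10043.7 → 10044

N ≈ 10,044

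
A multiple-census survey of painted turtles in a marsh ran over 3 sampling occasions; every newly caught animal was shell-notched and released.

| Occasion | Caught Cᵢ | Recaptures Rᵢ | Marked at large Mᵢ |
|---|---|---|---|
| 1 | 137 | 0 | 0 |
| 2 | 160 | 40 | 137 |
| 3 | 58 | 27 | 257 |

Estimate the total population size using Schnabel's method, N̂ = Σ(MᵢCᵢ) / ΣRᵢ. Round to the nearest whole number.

N ≈ 550

Σ MᵢCᵢ = 0·137 + 137·160 + 257·58 = 0 + 21920 + 14906 = 36826
Σ Rᵢ = 0 + 40 + 27 = 67
N̂ = 36826 / 67 ≈ 549.6 → 550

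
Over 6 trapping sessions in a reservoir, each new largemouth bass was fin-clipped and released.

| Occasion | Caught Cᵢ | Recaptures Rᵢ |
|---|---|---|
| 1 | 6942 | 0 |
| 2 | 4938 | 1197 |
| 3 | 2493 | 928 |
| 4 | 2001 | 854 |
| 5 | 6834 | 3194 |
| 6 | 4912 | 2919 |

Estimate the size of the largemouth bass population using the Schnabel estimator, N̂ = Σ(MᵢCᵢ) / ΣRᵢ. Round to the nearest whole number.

N ≈ 28,667

Marked at large before each occasion: Mᵢ = Σⱼ<ᵢ (Cⱼ − Rⱼ) → M1=0, M2=6942, M3=10683, M4=12248, M5=13395, M6=17035
Σ MᵢCᵢ = 0·6942 + 6942·4938 + 10683·2493 + 12248·2001 + 13395·6834 + 17035·4912 = 0 + 34279596 + 26632719 + 24508248 + 91541430 + 83675920 = 260637913
Σ Rᵢ = 0 + 1197 + 928 + 854 + 3194 + 2919 = 9092
N̂ = 260637913 / 9092 ≈ 28666.7 → 28667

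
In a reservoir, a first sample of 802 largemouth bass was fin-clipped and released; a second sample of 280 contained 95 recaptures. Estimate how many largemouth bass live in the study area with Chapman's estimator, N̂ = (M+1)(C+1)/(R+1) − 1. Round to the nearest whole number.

N ≈ 2349

N̂ = (802+1)(280+1)/(95+1) − 1 = 803·281/96 − 1
= 225643/96 − 1 ≈ 2350.4 − 1 ≈ 2349.4 → 2349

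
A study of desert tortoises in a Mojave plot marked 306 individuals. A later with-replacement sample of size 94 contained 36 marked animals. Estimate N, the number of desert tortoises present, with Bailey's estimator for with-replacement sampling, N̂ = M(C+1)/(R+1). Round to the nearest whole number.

N̂ = 306·(94+1)/(36+1) = 306·95/37 = 29070/37 ≈ 785.7 → 786

N ≈ 786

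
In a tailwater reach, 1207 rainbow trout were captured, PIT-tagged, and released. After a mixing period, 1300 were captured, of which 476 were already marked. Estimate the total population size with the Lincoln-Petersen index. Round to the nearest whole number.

N = (1207 × 1300) / 476 = 1569100 / 476 ≈ 3296.4 → 3296

N ≈ 3296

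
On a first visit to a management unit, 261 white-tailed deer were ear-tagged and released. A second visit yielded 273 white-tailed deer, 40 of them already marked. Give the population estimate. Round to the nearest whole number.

N ≈ 1781

The marked fraction in the recapture sample should equal the marked fraction in the population: 40/273 = 261/N.
N = (261 × 273) / 40 = 71253 / 40 ≈ 1781.3 → 1781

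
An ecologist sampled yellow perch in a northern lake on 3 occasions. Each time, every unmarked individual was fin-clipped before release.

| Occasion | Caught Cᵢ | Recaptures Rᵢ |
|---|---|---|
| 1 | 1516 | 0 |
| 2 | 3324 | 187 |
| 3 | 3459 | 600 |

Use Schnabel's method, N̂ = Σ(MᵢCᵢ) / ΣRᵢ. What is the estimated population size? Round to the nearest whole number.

Marked at large before each occasion: Mᵢ = Σⱼ<ᵢ (Cⱼ − Rⱼ) → M1=0, M2=1516, M3=4653
Σ MᵢCᵢ = 0·1516 + 1516·3324 + 4653·3459 = 0 + 5039184 + 16094727 = 21133911
Σ Rᵢ = 0 + 187 + 600 = 787
N̂ = 21133911 / 787 ≈ 26853.8 → 26854

N ≈ 26,854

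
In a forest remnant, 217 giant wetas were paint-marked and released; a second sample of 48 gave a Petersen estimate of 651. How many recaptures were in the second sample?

R = 16

From N = M·C/R: R = M·C / N = 217·48 / 651 = 10416 / 651 = 16.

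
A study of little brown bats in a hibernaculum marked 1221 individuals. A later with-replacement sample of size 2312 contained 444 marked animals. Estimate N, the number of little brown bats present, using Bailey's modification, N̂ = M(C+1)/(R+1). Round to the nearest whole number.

N̂ = 1221·(2312+1)/(444+1) = 1221·2313/445 = 2824173/445 ≈ 6346.46 → 6346

N ≈ 6346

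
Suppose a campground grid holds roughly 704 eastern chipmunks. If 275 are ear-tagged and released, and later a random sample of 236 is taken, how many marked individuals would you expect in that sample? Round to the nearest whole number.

Expected recaptures E[R] = M·C / N.
E[R] = 275 × 236 / 704 = 64900 / 704 ≈ 92.2 → 92

expected recaptures ≈ 92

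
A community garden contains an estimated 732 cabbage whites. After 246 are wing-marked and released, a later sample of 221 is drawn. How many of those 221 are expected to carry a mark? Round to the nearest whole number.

The marked fraction of the population is 246/732, so in a sample of 221 expect C·(M/N) marked.
E[R] = 246 × 221 / 732 = 54366 / 732 ≈ 74.3 → 74

expected recaptures ≈ 74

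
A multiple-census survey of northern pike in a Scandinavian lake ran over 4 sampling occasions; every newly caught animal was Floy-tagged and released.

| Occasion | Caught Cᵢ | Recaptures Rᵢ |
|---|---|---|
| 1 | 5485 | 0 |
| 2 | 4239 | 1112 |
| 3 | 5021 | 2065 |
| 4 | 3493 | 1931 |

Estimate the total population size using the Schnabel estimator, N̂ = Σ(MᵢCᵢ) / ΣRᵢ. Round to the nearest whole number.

Marked at large before each occasion: Mᵢ = Σⱼ<ᵢ (Cⱼ − Rⱼ) → M1=0, M2=5485, M3=8612, M4=11568
Σ MᵢCᵢ = 0·5485 + 5485·4239 + 8612·5021 + 11568·3493 = 0 + 23250915 + 43240852 + 40407024 = 106898791
Σ Rᵢ = 0 + 1112 + 2065 + 1931 = 5108
N̂ = 106898791 / 5108 ≈ 20927.7 → 20928

N ≈ 20,928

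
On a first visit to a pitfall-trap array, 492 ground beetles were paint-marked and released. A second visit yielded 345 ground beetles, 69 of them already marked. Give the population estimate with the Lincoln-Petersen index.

N = (492 × 345) / 69 = 169740 / 69 = 2460

N = 2460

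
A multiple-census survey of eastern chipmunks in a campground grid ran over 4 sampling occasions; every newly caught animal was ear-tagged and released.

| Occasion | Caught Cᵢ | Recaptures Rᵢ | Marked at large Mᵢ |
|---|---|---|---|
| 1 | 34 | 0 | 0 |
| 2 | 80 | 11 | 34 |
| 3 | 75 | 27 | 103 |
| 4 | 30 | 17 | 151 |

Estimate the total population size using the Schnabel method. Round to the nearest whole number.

N ≈ 272

Σ MᵢCᵢ = 0·34 + 34·80 + 103·75 + 151·30 = 0 + 2720 + 7725 + 4530 = 14975
Σ Rᵢ = 0 + 11 + 27 + 17 = 55
N̂ = 14975 / 55 ≈ 272.3 → 272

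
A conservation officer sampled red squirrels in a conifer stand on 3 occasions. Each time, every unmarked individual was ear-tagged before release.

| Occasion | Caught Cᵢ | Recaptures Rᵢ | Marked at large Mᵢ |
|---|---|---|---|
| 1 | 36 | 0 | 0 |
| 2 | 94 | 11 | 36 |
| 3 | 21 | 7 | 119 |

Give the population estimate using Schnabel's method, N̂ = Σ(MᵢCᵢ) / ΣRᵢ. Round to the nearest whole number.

Σ MᵢCᵢ = 0·36 + 36·94 + 119·21 = 0 + 3384 + 2499 = 5883
Σ Rᵢ = 0 + 11 + 7 = 18
N̂ = 5883 / 18 ≈ 326.8 → 327

N ≈ 327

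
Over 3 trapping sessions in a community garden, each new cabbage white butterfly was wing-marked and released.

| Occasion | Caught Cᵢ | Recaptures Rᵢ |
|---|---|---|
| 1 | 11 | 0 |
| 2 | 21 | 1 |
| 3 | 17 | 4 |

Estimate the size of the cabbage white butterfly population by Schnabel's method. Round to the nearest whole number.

Marked at large before each occasion: Mᵢ = Σⱼ<ᵢ (Cⱼ − Rⱼ) → M1=0, M2=11, M3=31
Σ MᵢCᵢ = 0·11 + 11·21 + 31·17 = 0 + 231 + 527 = 758
Σ Rᵢ = 0 + 1 + 4 = 5
N̂ = 758 / 5 ≈ 151.6 → 152

N ≈ 152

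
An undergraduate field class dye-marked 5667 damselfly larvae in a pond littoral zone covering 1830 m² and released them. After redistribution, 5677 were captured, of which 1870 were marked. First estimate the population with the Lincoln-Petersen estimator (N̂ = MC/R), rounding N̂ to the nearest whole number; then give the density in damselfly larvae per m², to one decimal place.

density ≈ 9.4 damselfly larvae per m²

N̂ = 5667·5677/1870 = 32171559/1870 ≈ 17204.0 → 17204
Density = N̂ / area = 17204 / 1830 ≈ 9.40 → 9.4 per m²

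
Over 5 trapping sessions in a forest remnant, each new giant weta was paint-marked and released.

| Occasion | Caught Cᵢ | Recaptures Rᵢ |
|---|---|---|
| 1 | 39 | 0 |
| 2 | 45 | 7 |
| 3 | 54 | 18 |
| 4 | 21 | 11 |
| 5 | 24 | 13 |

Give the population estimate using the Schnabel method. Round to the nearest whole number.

N ≈ 229

Marked at large before each occasion: Mᵢ = Σⱼ<ᵢ (Cⱼ − Rⱼ) → M1=0, M2=39, M3=77, M4=113, M5=123
Σ MᵢCᵢ = 0·39 + 39·45 + 77·54 + 113·21 + 123·24 = 0 + 1755 + 4158 + 2373 + 2952 = 11238
Σ Rᵢ = 0 + 7 + 18 + 11 + 13 = 49
N̂ = 11238 / 49 ≈ 229.3 → 229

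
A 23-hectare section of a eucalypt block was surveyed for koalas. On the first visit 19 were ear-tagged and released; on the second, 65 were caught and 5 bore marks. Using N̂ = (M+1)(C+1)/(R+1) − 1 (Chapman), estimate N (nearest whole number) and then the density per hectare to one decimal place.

density ≈ 9.5 koalas per hectare

N̂ = 20·66/6 − 1 = 1320/6 − 1 = 219
Density = N̂ / area = 219 / 23 ≈ 9.52 → 9.5 per hectare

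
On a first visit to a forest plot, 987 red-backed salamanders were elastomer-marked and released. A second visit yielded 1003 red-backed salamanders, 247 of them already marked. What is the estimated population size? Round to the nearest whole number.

N ≈ 4008

N = (987 × 1003) / 247 = 989961 / 247 ≈ 4007.9 → 4008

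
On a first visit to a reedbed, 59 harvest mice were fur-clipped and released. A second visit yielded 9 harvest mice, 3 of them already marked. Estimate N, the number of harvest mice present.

If marked individuals mix randomly, R/C ≈ M/N, giving N ≈ M·C/R.
N = (59 × 9) / 3 = 531 / 3 = 177

N = 177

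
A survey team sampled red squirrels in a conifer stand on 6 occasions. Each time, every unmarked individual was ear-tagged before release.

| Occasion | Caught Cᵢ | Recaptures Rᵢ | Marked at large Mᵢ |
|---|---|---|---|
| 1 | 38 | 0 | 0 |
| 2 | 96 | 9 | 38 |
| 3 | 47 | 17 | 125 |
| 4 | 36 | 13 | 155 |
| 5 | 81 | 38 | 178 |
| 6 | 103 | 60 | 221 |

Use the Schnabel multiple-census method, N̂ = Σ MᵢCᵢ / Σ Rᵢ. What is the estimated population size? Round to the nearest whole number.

N ≈ 382

Σ MᵢCᵢ = 0·38 + 38·96 + 125·47 + 155·36 + 178·81 + 221·103 = 0 + 3648 + 5875 + 5580 + 14418 + 22763 = 52284
Σ Rᵢ = 0 + 9 + 17 + 13 + 38 + 60 = 137
N̂ = 52284 / 137 ≈ 381.6 → 382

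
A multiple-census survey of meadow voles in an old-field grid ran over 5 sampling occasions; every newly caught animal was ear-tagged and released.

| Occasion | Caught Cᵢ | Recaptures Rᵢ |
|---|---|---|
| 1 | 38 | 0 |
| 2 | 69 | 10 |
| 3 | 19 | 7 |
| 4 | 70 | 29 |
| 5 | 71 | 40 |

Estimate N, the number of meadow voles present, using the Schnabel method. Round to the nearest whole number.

Marked at large before each occasion: Mᵢ = Σⱼ<ᵢ (Cⱼ − Rⱼ) → M1=0, M2=38, M3=97, M4=109, M5=150
Σ MᵢCᵢ = 0·38 + 38·69 + 97·19 + 109·70 + 150·71 = 0 + 2622 + 1843 + 7630 + 10650 = 22745
Σ Rᵢ = 0 + 10 + 7 + 29 + 40 = 86
N̂ = 22745 / 86 ≈ 264.48 → 264

N ≈ 264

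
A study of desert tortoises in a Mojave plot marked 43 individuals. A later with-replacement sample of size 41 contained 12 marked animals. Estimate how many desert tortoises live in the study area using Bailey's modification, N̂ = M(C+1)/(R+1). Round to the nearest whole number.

N ≈ 139

N̂ = 43·(41+1)/(12+1) = 43·42/13 = 1806/13 ≈ 138.9 → 139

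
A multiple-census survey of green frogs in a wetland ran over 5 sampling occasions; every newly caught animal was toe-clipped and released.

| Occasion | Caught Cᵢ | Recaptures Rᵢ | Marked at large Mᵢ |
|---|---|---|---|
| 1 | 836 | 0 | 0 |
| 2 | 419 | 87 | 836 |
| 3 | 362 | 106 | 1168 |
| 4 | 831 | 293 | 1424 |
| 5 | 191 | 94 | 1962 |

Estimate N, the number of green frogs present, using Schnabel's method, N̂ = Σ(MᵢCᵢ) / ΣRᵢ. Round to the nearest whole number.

Σ MᵢCᵢ = 0·836 + 836·419 + 1168·362 + 1424·831 + 1962·191 = 0 + 350284 + 422816 + 1183344 + 374742 = 2331186
Σ Rᵢ = 0 + 87 + 106 + 293 + 94 = 580
N̂ = 2331186 / 580 ≈ 4019.3 → 4019

N ≈ 4019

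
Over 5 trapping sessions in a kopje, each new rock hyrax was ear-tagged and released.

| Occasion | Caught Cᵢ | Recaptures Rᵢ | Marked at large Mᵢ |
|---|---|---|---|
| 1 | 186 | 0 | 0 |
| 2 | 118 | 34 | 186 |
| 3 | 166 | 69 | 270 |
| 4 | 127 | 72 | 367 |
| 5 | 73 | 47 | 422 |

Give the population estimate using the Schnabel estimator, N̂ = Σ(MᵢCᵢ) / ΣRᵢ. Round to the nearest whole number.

N ≈ 649

Σ MᵢCᵢ = 0·186 + 186·118 + 270·166 + 367·127 + 422·73 = 0 + 21948 + 44820 + 46609 + 30806 = 144183
Σ Rᵢ = 0 + 34 + 69 + 72 + 47 = 222
N̂ = 144183 / 222 ≈ 649.47 → 649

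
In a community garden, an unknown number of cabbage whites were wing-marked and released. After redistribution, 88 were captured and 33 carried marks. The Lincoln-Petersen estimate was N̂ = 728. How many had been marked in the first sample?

M = 273

From N = M·C/R: M = N·R / C = 728·33 / 88 = 24024 / 88 = 273.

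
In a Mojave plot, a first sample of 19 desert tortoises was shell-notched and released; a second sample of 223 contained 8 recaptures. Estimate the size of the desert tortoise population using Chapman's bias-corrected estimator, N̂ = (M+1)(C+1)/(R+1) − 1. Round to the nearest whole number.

N ≈ 497

N̂ = (19+1)(223+1)/(8+1) − 1 = 20·224/9 − 1
= 4480/9 − 1 ≈ 497.8 − 1 ≈ 496.8 → 497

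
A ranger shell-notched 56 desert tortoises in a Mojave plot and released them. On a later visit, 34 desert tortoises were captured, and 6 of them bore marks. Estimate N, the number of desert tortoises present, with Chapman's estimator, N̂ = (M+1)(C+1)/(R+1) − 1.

N̂ = (56+1)(34+1)/(6+1) − 1 = 57·35/7 − 1
= 1995/7 − 1 = 285 − 1 = 284

N = 284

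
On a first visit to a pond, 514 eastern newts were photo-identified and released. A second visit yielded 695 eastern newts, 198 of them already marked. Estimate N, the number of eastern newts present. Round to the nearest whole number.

N = (514 × 695) / 198 = 357230 / 198 ≈ 1804.2 → 1804

N ≈ 1804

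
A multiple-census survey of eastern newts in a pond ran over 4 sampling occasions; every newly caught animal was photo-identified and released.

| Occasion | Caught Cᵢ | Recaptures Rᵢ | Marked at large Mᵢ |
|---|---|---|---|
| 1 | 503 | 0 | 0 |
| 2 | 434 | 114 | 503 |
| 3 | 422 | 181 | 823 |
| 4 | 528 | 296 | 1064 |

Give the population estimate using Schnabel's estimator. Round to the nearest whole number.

Σ MᵢCᵢ = 0·503 + 503·434 + 823·422 + 1064·528 = 0 + 218302 + 347306 + 561792 = 1127400
Σ Rᵢ = 0 + 114 + 181 + 296 = 591
N̂ = 1127400 / 591 ≈ 1907.6 → 1908

N ≈ 1908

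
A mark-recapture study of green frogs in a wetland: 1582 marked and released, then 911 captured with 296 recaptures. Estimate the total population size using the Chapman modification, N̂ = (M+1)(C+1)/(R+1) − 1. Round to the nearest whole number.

N̂ = (1582+1)(911+1)/(296+1) − 1 = 1583·912/297 − 1
= 1443696/297 − 1 ≈ 4860.9 − 1 ≈ 4859.9 → 4860

N ≈ 4860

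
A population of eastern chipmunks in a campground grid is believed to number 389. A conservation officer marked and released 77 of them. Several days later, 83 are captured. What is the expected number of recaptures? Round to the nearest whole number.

The marked fraction of the population is 77/389, so in a sample of 83 expect C·(M/N) marked.
E[R] = 77 × 83 / 389 = 6391 / 389 ≈ 16.4 → 16

expected recaptures ≈ 16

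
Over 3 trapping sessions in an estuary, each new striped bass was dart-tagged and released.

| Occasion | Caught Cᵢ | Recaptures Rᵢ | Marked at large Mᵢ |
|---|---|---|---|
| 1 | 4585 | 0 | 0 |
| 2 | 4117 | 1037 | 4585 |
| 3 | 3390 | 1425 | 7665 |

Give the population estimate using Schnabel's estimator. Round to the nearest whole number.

N ≈ 18,221

Σ MᵢCᵢ = 0·4585 + 4585·4117 + 7665·3390 = 0 + 18876445 + 25984350 = 44860795
Σ Rᵢ = 0 + 1037 + 1425 = 2462
N̂ = 44860795 / 2462 ≈ 18221.3 → 18221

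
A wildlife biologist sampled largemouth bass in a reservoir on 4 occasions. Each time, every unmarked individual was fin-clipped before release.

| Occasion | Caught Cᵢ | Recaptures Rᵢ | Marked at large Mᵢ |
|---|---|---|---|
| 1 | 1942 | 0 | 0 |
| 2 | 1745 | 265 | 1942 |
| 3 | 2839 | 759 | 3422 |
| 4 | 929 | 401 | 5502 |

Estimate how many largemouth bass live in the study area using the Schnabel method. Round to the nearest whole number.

Σ MᵢCᵢ = 0·1942 + 1942·1745 + 3422·2839 + 5502·929 = 0 + 3388790 + 9715058 + 5111358 = 18215206
Σ Rᵢ = 0 + 265 + 759 + 401 = 1425
N̂ = 18215206 / 1425 ≈ 12782.6 → 12783

N ≈ 12,783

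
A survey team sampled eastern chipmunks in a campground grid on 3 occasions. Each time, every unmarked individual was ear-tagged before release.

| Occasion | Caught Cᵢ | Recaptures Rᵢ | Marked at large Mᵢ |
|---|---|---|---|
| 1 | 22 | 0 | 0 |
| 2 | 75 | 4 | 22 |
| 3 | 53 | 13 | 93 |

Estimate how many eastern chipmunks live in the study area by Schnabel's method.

Σ MᵢCᵢ = 0·22 + 22·75 + 93·53 = 0 + 1650 + 4929 = 6579
Σ Rᵢ = 0 + 4 + 13 = 17
N̂ = 6579 / 17 = 387

N = 387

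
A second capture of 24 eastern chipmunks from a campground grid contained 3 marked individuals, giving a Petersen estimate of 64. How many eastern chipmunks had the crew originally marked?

M = 8

From N = M·C/R: M = N·R / C = 64·3 / 24 = 192 / 24 = 8.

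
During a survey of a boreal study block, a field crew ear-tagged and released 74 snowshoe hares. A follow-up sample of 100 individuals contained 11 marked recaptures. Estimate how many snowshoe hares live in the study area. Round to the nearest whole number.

N ≈ 673

The marked fraction in the recapture sample should equal the marked fraction in the population: 11/100 = 74/N.
N = (74 × 100) / 11 = 7400 / 11 ≈ 672.7 → 673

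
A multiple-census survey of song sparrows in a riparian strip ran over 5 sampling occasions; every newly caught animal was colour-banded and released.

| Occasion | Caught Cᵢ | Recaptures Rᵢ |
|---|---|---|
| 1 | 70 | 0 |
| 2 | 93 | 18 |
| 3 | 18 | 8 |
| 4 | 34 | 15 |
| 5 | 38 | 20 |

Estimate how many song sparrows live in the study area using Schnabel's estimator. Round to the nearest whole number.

Marked at large before each occasion: Mᵢ = Σⱼ<ᵢ (Cⱼ − Rⱼ) → M1=0, M2=70, M3=145, M4=155, M5=174
Σ MᵢCᵢ = 0·70 + 70·93 + 145·18 + 155·34 + 174·38 = 0 + 6510 + 2610 + 5270 + 6612 = 21002
Σ Rᵢ = 0 + 18 + 8 + 15 + 20 = 61
N̂ = 21002 / 61 ≈ 344.3 → 344

N ≈ 344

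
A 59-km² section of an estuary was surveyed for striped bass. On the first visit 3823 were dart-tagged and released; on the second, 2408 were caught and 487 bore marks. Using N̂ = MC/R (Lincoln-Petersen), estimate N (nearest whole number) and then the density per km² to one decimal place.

density ≈ 320.4 striped bass per km²

N̂ = 3823·2408/487 = 9205784/487 ≈ 18903.0 → 18903
Density = N̂ / area = 18903 / 59 ≈ 320.39 → 320.4 per km²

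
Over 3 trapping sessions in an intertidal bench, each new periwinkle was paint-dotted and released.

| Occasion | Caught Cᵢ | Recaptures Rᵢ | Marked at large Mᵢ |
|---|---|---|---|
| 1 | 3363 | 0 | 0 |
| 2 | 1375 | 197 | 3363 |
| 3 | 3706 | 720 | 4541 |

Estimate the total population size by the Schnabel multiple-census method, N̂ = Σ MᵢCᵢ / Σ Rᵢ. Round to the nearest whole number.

Σ MᵢCᵢ = 0·3363 + 3363·1375 + 4541·3706 = 0 + 4624125 + 16828946 = 21453071
Σ Rᵢ = 0 + 197 + 720 = 917
N̂ = 21453071 / 917 ≈ 23394.8 → 23395

N ≈ 23,395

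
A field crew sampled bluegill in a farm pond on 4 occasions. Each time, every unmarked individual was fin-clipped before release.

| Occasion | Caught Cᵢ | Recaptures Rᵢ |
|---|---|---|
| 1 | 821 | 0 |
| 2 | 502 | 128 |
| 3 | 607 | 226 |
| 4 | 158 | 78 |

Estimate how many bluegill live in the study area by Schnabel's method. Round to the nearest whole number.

N ≈ 3210

Marked at large before each occasion: Mᵢ = Σⱼ<ᵢ (Cⱼ − Rⱼ) → M1=0, M2=821, M3=1195, M4=1576
Σ MᵢCᵢ = 0·821 + 821·502 + 1195·607 + 1576·158 = 0 + 412142 + 725365 + 249008 = 1386515
Σ Rᵢ = 0 + 128 + 226 + 78 = 432
N̂ = 1386515 / 432 ≈ 3209.5 → 3210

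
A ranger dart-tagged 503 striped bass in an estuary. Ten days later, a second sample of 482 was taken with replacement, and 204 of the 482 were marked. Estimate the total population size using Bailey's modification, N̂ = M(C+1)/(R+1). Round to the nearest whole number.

N̂ = 503·(482+1)/(204+1) = 503·483/205 = 242949/205 ≈ 1185.1 → 1185

N ≈ 1185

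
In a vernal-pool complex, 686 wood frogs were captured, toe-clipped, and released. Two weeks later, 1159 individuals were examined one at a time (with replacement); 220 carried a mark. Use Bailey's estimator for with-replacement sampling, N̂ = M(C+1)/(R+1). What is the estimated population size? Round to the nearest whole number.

N̂ = 686·(1159+1)/(220+1) = 686·1160/221 = 795760/221 ≈ 3600.7 → 3601

N ≈ 3601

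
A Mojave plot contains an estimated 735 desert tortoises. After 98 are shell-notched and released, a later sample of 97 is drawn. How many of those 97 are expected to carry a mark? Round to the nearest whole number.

expected recaptures ≈ 13

Expected recaptures E[R] = M·C / N.
E[R] = 98 × 97 / 735 = 9506 / 735 ≈ 12.9 → 13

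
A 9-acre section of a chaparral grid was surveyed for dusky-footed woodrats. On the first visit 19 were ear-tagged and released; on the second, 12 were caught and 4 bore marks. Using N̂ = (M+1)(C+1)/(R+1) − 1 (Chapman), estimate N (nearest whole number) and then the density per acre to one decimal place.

N̂ = 20·13/5 − 1 = 260/5 − 1 = 51
Density = N̂ / area = 51 / 9 ≈ 5.67 → 5.7 per acre

density ≈ 5.7 dusky-footed woodrats per acre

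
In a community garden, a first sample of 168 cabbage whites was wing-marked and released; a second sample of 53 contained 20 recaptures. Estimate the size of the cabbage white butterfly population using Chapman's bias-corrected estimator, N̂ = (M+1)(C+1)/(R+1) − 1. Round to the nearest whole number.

N ≈ 434

N̂ = (168+1)(53+1)/(20+1) − 1 = 169·54/21 − 1
= 9126/21 − 1 ≈ 434.6 − 1 ≈ 433.6 → 434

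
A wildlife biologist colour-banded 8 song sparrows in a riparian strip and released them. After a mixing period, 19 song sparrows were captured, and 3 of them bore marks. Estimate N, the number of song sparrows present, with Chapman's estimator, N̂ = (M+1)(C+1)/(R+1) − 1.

N̂ = (8+1)(19+1)/(3+1) − 1 = 9·20/4 − 1
= 180/4 − 1 = 45 − 1 = 44

N = 44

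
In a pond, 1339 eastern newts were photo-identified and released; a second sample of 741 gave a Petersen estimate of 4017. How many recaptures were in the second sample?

R = 247

From N = M·C/R: R = M·C / N = 1339·741 / 4017 = 992199 / 4017 = 247.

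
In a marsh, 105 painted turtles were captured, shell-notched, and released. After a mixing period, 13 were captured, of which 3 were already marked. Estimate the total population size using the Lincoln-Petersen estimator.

N = 455

The marked fraction in the recapture sample should equal the marked fraction in the population: 3/13 = 105/N.
N = (105 × 13) / 3 = 1365 / 3 = 455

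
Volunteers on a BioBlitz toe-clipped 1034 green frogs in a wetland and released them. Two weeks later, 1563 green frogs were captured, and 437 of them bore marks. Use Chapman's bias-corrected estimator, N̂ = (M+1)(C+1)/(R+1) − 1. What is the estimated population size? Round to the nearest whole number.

N̂ = (1034+1)(1563+1)/(437+1) − 1 = 1035·1564/438 − 1
= 1618740/438 − 1 ≈ 3695.8 − 1 ≈ 3694.8 → 3695

N ≈ 3695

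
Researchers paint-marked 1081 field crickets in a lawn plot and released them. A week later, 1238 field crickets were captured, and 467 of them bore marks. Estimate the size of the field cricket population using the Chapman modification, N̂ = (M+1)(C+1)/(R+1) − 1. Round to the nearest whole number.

N̂ = (1081+1)(1238+1)/(467+1) − 1 = 1082·1239/468 − 1
= 1340598/468 − 1 ≈ 2864.5 − 1 ≈ 2863.5 → 2864

N ≈ 2864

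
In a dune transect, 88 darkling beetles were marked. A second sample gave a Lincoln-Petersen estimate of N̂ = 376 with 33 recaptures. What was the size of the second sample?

From N = M·C/R: C = N·R / M = 376·33 / 88 = 12408 / 88 = 141.

C = 141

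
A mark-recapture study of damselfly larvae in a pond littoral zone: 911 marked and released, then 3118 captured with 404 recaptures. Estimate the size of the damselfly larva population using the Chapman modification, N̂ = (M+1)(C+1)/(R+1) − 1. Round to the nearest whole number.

N̂ = (911+1)(3118+1)/(404+1) − 1 = 912·3119/405 − 1
= 2844528/405 − 1 ≈ 7023.5 − 1 ≈ 7022.5 → 7023

N ≈ 7023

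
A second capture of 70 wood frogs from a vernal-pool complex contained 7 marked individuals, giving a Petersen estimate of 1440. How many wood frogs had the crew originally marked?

M = 144

From N = M·C/R: M = N·R / C = 1440·7 / 70 = 10080 / 70 = 144.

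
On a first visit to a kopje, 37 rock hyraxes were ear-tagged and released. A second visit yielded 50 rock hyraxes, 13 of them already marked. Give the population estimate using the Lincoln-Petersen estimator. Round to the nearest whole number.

N = (37 × 50) / 13 = 1850 / 13 ≈ 142.3 → 142

N ≈ 142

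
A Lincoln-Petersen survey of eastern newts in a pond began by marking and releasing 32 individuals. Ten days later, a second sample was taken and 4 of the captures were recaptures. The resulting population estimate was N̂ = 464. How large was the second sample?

From N = M·C/R: C = N·R / M = 464·4 / 32 = 1856 / 32 = 58.

C = 58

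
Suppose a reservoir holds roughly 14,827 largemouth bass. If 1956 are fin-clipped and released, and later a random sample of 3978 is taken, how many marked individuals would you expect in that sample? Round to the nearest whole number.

Expected recaptures E[R] = M·C / N.
E[R] = 1956 × 3978 / 14827 = 7780968 / 14827 ≈ 524.8 → 525

expected recaptures ≈ 525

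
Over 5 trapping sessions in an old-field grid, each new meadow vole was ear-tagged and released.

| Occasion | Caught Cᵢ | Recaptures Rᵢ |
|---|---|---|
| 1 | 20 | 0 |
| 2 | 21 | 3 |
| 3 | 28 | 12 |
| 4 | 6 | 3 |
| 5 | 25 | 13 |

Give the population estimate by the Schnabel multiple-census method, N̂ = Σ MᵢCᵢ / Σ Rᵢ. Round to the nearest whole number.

N ≈ 104

Marked at large before each occasion: Mᵢ = Σⱼ<ᵢ (Cⱼ − Rⱼ) → M1=0, M2=20, M3=38, M4=54, M5=57
Σ MᵢCᵢ = 0·20 + 20·21 + 38·28 + 54·6 + 57·25 = 0 + 420 + 1064 + 324 + 1425 = 3233
Σ Rᵢ = 0 + 3 + 12 + 3 + 13 = 31
N̂ = 3233 / 31 ≈ 104.3 → 104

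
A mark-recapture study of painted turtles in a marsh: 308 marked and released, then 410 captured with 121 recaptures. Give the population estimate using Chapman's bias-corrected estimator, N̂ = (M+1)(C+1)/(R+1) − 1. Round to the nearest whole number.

N̂ = (308+1)(410+1)/(121+1) − 1 = 309·411/122 − 1
= 126999/122 − 1 ≈ 1041.0 − 1 ≈ 1040.0 → 1040

N ≈ 1040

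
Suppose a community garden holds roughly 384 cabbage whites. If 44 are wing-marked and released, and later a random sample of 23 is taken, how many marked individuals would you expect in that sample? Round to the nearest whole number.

expected recaptures ≈ 3

Expected recaptures E[R] = M·C / N.
E[R] = 44 × 23 / 384 = 1012 / 384 ≈ 2.6 → 3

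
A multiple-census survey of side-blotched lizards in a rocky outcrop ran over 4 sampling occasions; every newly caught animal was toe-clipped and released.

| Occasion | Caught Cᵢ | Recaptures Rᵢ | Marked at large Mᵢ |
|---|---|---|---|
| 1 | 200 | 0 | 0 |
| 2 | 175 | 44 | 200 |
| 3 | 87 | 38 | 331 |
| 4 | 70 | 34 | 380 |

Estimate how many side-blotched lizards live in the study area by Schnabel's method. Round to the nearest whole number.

Σ MᵢCᵢ = 0·200 + 200·175 + 331·87 + 380·70 = 0 + 35000 + 28797 + 26600 = 90397
Σ Rᵢ = 0 + 44 + 38 + 34 = 116
N̂ = 90397 / 116 ≈ 779.3 → 779

N ≈ 779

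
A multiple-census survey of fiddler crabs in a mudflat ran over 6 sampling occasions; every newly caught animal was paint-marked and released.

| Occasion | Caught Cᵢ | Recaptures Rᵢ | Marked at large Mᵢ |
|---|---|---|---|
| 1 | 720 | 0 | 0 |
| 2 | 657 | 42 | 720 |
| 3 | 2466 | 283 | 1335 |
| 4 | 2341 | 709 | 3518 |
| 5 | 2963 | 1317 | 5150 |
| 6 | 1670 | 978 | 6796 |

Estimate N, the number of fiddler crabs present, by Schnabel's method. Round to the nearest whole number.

Σ MᵢCᵢ = 0·720 + 720·657 + 1335·2466 + 3518·2341 + 5150·2963 + 6796·1670 = 0 + 473040 + 3292110 + 8235638 + 15259450 + 11349320 = 38609558
Σ Rᵢ = 0 + 42 + 283 + 709 + 1317 + 978 = 3329
N̂ = 38609558 / 3329 ≈ 11597.9 → 11598

N ≈ 11,598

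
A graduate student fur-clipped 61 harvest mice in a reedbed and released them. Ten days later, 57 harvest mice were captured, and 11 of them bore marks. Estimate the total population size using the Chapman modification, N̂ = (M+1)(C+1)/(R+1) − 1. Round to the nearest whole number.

N ≈ 299

N̂ = (61+1)(57+1)/(11+1) − 1 = 62·58/12 − 1
= 3596/12 − 1 ≈ 299.7 − 1 ≈ 298.7 → 299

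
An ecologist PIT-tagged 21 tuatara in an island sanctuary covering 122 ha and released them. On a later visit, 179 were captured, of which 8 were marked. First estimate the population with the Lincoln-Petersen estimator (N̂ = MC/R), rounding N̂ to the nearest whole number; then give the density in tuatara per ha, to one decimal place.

density ≈ 3.9 tuatara per ha

N̂ = 21·179/8 = 3759/8 ≈ 469.9 → 470
Density = N̂ / area = 470 / 122 ≈ 3.85 → 3.9 per ha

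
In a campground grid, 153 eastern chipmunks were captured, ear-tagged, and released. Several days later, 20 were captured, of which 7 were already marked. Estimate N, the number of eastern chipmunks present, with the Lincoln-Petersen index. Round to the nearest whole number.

If marked individuals mix randomly, R/C ≈ M/N, giving N ≈ M·C/R.
N = (153 × 20) / 7 = 3060 / 7 ≈ 437.1 → 437

N ≈ 437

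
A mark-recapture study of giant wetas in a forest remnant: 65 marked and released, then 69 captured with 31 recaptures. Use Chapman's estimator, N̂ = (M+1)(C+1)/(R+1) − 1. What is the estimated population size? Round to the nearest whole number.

N̂ = (65+1)(69+1)/(31+1) − 1 = 66·70/32 − 1
= 4620/32 − 1 ≈ 144.4 − 1 ≈ 143.4 → 143

N ≈ 143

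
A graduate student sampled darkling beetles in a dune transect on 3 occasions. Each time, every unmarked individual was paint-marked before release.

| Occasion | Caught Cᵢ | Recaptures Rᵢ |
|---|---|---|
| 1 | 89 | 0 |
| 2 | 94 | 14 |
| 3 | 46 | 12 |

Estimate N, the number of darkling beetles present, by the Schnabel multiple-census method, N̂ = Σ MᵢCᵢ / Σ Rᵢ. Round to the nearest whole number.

N ≈ 621

Marked at large before each occasion: Mᵢ = Σⱼ<ᵢ (Cⱼ − Rⱼ) → M1=0, M2=89, M3=169
Σ MᵢCᵢ = 0·89 + 89·94 + 169·46 = 0 + 8366 + 7774 = 16140
Σ Rᵢ = 0 + 14 + 12 = 26
N̂ = 16140 / 26 ≈ 620.8 → 621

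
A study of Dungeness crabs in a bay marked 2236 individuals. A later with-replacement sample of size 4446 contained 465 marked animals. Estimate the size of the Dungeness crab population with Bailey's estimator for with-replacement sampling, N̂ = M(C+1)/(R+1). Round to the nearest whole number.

N ≈ 21,338

N̂ = 2236·(4446+1)/(465+1) = 2236·4447/466 = 9943492/466 ≈ 21338.0 → 21338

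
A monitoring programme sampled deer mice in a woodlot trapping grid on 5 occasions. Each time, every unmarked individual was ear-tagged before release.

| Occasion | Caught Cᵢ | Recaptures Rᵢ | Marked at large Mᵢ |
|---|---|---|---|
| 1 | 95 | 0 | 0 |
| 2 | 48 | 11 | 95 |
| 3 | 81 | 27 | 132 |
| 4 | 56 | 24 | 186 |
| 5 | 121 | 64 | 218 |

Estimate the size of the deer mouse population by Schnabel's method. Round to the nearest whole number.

Σ MᵢCᵢ = 0·95 + 95·48 + 132·81 + 186·56 + 218·121 = 0 + 4560 + 10692 + 10416 + 26378 = 52046
Σ Rᵢ = 0 + 11 + 27 + 24 + 64 = 126
N̂ = 52046 / 126 ≈ 413.1 → 413

N ≈ 413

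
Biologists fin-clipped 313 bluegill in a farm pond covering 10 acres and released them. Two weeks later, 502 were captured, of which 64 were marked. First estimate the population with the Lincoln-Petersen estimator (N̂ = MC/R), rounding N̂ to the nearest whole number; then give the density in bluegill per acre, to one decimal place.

density ≈ 245.5 bluegill per acre

N̂ = 313·502/64 = 157126/64 ≈ 2455.1 → 2455
Density = N̂ / area = 2455 / 10 ≈ 245.50 → 245.5 per acre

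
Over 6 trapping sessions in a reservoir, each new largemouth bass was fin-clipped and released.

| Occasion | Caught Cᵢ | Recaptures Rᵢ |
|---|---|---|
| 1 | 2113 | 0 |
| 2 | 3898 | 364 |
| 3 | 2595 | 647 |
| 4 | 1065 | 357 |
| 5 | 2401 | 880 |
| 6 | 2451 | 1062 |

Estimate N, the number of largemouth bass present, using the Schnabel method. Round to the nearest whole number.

N ≈ 22,657

Marked at large before each occasion: Mᵢ = Σⱼ<ᵢ (Cⱼ − Rⱼ) → M1=0, M2=2113, M3=5647, M4=7595, M5=8303, M6=9824
Σ MᵢCᵢ = 0·2113 + 2113·3898 + 5647·2595 + 7595·1065 + 8303·2401 + 9824·2451 = 0 + 8236474 + 14653965 + 8088675 + 19935503 + 24078624 = 74993241
Σ Rᵢ = 0 + 364 + 647 + 357 + 880 + 1062 = 3310
N̂ = 74993241 / 3310 ≈ 22656.6 → 22657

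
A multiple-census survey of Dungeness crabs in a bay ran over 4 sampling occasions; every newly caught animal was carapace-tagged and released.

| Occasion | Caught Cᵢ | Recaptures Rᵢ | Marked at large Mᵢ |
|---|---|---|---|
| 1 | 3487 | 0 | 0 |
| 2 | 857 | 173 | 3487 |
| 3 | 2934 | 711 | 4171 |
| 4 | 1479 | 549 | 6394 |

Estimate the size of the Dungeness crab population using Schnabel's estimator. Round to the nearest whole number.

Σ MᵢCᵢ = 0·3487 + 3487·857 + 4171·2934 + 6394·1479 = 0 + 2988359 + 12237714 + 9456726 = 24682799
Σ Rᵢ = 0 + 173 + 711 + 549 = 1433
N̂ = 24682799 / 1433 ≈ 17224.6 → 17225

N ≈ 17,225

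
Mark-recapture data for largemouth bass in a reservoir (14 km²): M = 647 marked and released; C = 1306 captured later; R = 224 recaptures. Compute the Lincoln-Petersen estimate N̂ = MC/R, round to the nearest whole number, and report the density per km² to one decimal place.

density ≈ 269.4 largemouth bass per km²

N̂ = 647·1306/224 = 844982/224 ≈ 3772.2 → 3772
Density = N̂ / area = 3772 / 14 ≈ 269.43 → 269.4 per km²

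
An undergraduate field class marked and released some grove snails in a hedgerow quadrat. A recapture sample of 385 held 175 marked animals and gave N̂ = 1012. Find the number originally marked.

M = 460

From N = M·C/R: M = N·R / C = 1012·175 / 385 = 177100 / 385 = 460.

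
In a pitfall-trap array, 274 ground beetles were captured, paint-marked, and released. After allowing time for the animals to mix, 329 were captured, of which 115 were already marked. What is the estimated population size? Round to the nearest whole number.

N = (274 × 329) / 115 = 90146 / 115 ≈ 783.9 → 784

N ≈ 784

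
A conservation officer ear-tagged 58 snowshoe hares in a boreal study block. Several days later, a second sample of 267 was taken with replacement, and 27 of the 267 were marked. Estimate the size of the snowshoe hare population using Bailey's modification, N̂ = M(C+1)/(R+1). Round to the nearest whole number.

N ≈ 555

N̂ = 58·(267+1)/(27+1) = 58·268/28 = 15544/28 ≈ 555.1 → 555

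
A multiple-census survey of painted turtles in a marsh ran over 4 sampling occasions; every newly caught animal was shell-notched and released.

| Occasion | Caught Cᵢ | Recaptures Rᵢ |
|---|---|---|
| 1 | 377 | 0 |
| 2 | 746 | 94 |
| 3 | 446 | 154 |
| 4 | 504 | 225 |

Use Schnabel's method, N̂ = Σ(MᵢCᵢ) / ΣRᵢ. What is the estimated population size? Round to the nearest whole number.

Marked at large before each occasion: Mᵢ = Σⱼ<ᵢ (Cⱼ − Rⱼ) → M1=0, M2=377, M3=1029, M4=1321
Σ MᵢCᵢ = 0·377 + 377·746 + 1029·446 + 1321·504 = 0 + 281242 + 458934 + 665784 = 1405960
Σ Rᵢ = 0 + 94 + 154 + 225 = 473
N̂ = 1405960 / 473 ≈ 2972.4 → 2972

N ≈ 2972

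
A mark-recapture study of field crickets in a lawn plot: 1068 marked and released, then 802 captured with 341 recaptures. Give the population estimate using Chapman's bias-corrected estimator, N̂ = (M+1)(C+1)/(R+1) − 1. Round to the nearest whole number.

N̂ = (1068+1)(802+1)/(341+1) − 1 = 1069·803/342 − 1
= 858407/342 − 1 ≈ 2510.0 − 1 ≈ 2509.0 → 2509

N ≈ 2509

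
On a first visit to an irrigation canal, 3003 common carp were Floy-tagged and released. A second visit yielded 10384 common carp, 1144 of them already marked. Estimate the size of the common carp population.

The marked fraction in the recapture sample should equal the marked fraction in the population: 1144/10384 = 3003/N.
N = (3003 × 10384) / 1144 = 31183152 / 1144 = 27258

N = 27,258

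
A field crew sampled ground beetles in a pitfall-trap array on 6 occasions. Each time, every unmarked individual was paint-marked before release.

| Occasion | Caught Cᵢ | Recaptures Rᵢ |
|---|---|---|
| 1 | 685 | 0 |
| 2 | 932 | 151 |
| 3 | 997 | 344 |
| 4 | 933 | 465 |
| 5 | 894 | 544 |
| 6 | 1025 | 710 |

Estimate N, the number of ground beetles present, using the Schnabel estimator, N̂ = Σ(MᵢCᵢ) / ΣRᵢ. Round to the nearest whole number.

N ≈ 4246

Marked at large before each occasion: Mᵢ = Σⱼ<ᵢ (Cⱼ − Rⱼ) → M1=0, M2=685, M3=1466, M4=2119, M5=2587, M6=2937
Σ MᵢCᵢ = 0·685 + 685·932 + 1466·997 + 2119·933 + 2587·894 + 2937·1025 = 0 + 638420 + 1461602 + 1977027 + 2312778 + 3010425 = 9400252
Σ Rᵢ = 0 + 151 + 344 + 465 + 544 + 710 = 2214
N̂ = 9400252 / 2214 ≈ 4245.8 → 4246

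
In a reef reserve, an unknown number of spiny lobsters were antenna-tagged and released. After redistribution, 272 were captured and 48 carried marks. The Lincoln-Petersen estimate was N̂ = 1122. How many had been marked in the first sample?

From N = M·C/R: M = N·R / C = 1122·48 / 272 = 53856 / 272 = 198.

M = 198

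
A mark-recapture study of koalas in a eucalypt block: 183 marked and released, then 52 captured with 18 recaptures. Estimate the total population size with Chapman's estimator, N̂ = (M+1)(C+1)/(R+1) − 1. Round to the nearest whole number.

N̂ = (183+1)(52+1)/(18+1) − 1 = 184·53/19 − 1
= 9752/19 − 1 ≈ 513.3 − 1 ≈ 512.3 → 512

N ≈ 512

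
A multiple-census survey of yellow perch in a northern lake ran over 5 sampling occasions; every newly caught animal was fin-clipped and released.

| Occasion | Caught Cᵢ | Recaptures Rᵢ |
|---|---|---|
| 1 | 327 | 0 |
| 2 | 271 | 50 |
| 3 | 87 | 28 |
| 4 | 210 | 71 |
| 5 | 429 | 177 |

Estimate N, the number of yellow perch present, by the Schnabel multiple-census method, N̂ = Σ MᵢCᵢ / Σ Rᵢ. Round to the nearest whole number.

Marked at large before each occasion: Mᵢ = Σⱼ<ᵢ (Cⱼ − Rⱼ) → M1=0, M2=327, M3=548, M4=607, M5=746
Σ MᵢCᵢ = 0·327 + 327·271 + 548·87 + 607·210 + 746·429 = 0 + 88617 + 47676 + 127470 + 320034 = 583797
Σ Rᵢ = 0 + 50 + 28 + 71 + 177 = 326
N̂ = 583797 / 326 ≈ 1790.8 → 1791

N ≈ 1791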